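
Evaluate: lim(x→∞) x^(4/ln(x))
This is an exponential indeterminate form.

For exponential indeterminate forms, take the natural log:
  Let L = lim(x→∞) x^(4/ln(x))
  Then ln(L) = lim(x→∞) [exponent × ln(base)]
  Evaluate using L'Hôpital or standard limits, then exponentiate.
  L = e^(4)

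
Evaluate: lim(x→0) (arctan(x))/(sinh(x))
This is a 0/0 indeterminate form.

Apply L'Hôpital's rule: differentiate numerator and denominator separately.
  f(x) = atan(x)   ⇒   f'(x) = 1/(x^2 + 1)
  g(x) = sinh(x)   ⇒   g'(x) = cosh(x)
  lim(x→0) f'(x)/g'(x) = lim(x→0) (1/(x^2 + 1))/(cosh(x))
  = 1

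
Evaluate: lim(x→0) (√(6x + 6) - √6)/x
This is a standard limit.

Factor or rationalize the expression:
  lim(x→0) (√(6x + 6) - √6)/x = sqrt(6)/2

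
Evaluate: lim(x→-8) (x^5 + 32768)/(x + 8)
This is a standard limit.

Factor or rationalize the expression:
  lim(x→-8) (x^5 + 32768)/(x + 8) = 20480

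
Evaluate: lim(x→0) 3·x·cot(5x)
This is a 0·∞ indeterminate form.

Rewrite 0·∞ as a quotient (0/0 or ∞/∞ form), then apply L'Hôpital's rule:
  lim(x→0) 3·x·cot(5x) = 3/5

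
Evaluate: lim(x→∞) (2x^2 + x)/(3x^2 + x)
This is an ∞/∞ indeterminate form.

Apply L'Hôpital's rule: differentiate numerator and denominator separately.
  f(x) = 2·x^2 + x   ⇒   f'(x) = 4·x + 1
  g(x) = 3·x^2 + x   ⇒   g'(x) = 6·x + 1
  lim(x→∞) f'(x)/g'(x) = lim(x→∞) (4·x + 1)/(6·x + 1)
  = 2/3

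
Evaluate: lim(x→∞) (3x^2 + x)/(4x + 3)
This is an ∞/∞ indeterminate form.

Apply L'Hôpital's rule: differentiate numerator and denominator separately.
  f(x) = 3·x^2 + x   ⇒   f'(x) = 6·x + 1
  g(x) = 4·x + 3   ⇒   g'(x) = 4
  lim(x→∞) f'(x)/g'(x) = lim(x→∞) (6·x + 1)/(4)
  = ∞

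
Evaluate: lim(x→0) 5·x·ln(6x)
This is a 0·∞ indeterminate form.

Rewrite 0·∞ as a quotient (0/0 or ∞/∞ form), then apply L'Hôpital's rule:
  lim(x→0) 5·x·ln(6x) = 0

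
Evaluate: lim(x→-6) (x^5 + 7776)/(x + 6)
This is a standard limit.

Factor or rationalize the expression:
  lim(x→-6) (x^5 + 7776)/(x + 6) = 6480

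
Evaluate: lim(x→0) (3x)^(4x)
This is an exponential indeterminate form.

For exponential indeterminate forms, take the natural log:
  Let L = lim(x→0) (3x)^(4x)
  Then ln(L) = lim(x→0) [exponent × ln(base)]
  Evaluate using L'Hôpital or standard limits, then exponentiate.
  L = 1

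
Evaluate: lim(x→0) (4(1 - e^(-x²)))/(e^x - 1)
This is a 0/0 indeterminate form.

Apply L'Hôpital's rule: differentiate numerator and denominator separately.
  f(x) = 4 - 4·e^(-x^2)   ⇒   f'(x) = 8·x·e^(-x^2)
  g(x) = e^(x) - 1   ⇒   g'(x) = e^(x)
  lim(x→0) f'(x)/g'(x) = lim(x→0) (8·x·e^(-x^2))/(e^(x))
  = 0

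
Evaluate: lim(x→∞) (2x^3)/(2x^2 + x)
This is an ∞/∞ indeterminate form.

Apply L'Hôpital's rule: differentiate numerator and denominator separately.
  f(x) = 2·x^3   ⇒   f'(x) = 6·x^2
  g(x) = 2·x^2 + x   ⇒   g'(x) = 4·x + 1
  lim(x→∞) f'(x)/g'(x) = lim(x→∞) (6·x^2)/(4·x + 1)
  = ∞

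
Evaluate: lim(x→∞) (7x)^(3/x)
This is an exponential indeterminate form.

For exponential indeterminate forms, take the natural log:
  Let L = lim(x→∞) (7x)^(3/x)
  Then ln(L) = lim(x→∞) [exponent × ln(base)]
  Evaluate using L'Hôpital or standard limits, then exponentiate.
  L = 1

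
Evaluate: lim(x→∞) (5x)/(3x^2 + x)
This is an ∞/∞ indeterminate form.

Apply L'Hôpital's rule: differentiate numerator and denominator separately.
  f(x) = 5·x   ⇒   f'(x) = 5
  g(x) = 3·x^2 + x   ⇒   g'(x) = 6·x + 1
  lim(x→∞) f'(x)/g'(x) = lim(x→∞) (5)/(6·x + 1)
  = 0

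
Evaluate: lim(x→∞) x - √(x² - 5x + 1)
This is an ∞-∞ indeterminate form.

Combine fractions or rationalize to convert ∞-∞ to 0/0 form:
  lim(x→∞) x - √(x² - 5x + 1) = 5/2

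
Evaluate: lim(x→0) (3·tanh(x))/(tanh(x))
This is a 0/0 indeterminate form.

Apply L'Hôpital's rule: differentiate numerator and denominator separately.
  f(x) = 3·tanh(x)   ⇒   f'(x) = 3 - 3·tanh(x)^2
  g(x) = tanh(x)   ⇒   g'(x) = 1 - tanh(x)^2
  lim(x→0) f'(x)/g'(x) = lim(x→0) (3 - 3·tanh(x)^2)/(1 - tanh(x)^2)
  = 3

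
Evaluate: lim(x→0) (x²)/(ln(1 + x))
This is a 0/0 indeterminate form.

Apply L'Hôpital's rule: differentiate numerator and denominator separately.
  f(x) = x^2   ⇒   f'(x) = 2·x
  g(x) = ln(x + 1)   ⇒   g'(x) = 1/(x + 1)
  lim(x→0) f'(x)/g'(x) = lim(x→0) (2·x)/(1/(x + 1))
  = 0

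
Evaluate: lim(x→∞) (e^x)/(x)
This is an ∞/∞ indeterminate form.

Apply L'Hôpital's rule: differentiate numerator and denominator separately.
  f(x) = e^(x)   ⇒   f'(x) = e^(x)
  g(x) = x   ⇒   g'(x) = 1
  lim(x→∞) f'(x)/g'(x) = lim(x→∞) (e^(x))/(1)
  = ∞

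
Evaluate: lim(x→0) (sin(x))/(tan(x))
This is a 0/0 indeterminate form.

Apply L'Hôpital's rule: differentiate numerator and denominator separately.
  f(x) = sin(x)   ⇒   f'(x) = cos(x)
  g(x) = tan(x)   ⇒   g'(x) = tan(x)^2 + 1
  lim(x→0) f'(x)/g'(x) = lim(x→0) (cos(x))/(tan(x)^2 + 1)
  = 1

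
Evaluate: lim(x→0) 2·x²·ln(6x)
This is a 0·∞ indeterminate form.

Rewrite 0·∞ as a quotient (0/0 or ∞/∞ form), then apply L'Hôpital's rule:
  lim(x→0) 2·x²·ln(6x) = 0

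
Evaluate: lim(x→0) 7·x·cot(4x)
This is a 0·∞ indeterminate form.

Rewrite 0·∞ as a quotient (0/0 or ∞/∞ form), then apply L'Hôpital's rule:
  lim(x→0) 7·x·cot(4x) = 7/4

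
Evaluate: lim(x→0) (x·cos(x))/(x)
This is a 0/0 indeterminate form.

Apply L'Hôpital's rule: differentiate numerator and denominator separately.
  f(x) = x·cos(x)   ⇒   f'(x) = -x·sin(x) + cos(x)
  g(x) = x   ⇒   g'(x) = 1
  lim(x→0) f'(x)/g'(x) = lim(x→0) (-x·sin(x) + cos(x))/(1)
  = 1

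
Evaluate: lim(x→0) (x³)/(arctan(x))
This is a 0/0 indeterminate form.

Apply L'Hôpital's rule: differentiate numerator and denominator separately.
  f(x) = x^3   ⇒   f'(x) = 3·x^2
  g(x) = atan(x)   ⇒   g'(x) = 1/(x^2 + 1)
  lim(x→0) f'(x)/g'(x) = lim(x→0) (3·x^2)/(1/(x^2 + 1))
  = 0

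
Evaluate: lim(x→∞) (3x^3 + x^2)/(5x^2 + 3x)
This is an ∞/∞ indeterminate form.

Apply L'Hôpital's rule: differentiate numerator and denominator separately.
  f(x) = 3·x^3 + x^2   ⇒   f'(x) = 9·x^2 + 2·x
  g(x) = 5·x^2 + 3·x   ⇒   g'(x) = 10·x + 3
  lim(x→∞) f'(x)/g'(x) = lim(x→∞) (9·x^2 + 2·x)/(10·x + 3)
  = ∞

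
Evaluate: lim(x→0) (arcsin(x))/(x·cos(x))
This is a 0/0 indeterminate form.

Apply L'Hôpital's rule: differentiate numerator and denominator separately.
  f(x) = asin(x)   ⇒   f'(x) = 1/sqrt(1 - x^2)
  g(x) = x·cos(x)   ⇒   g'(x) = -x·sin(x) + cos(x)
  lim(x→0) f'(x)/g'(x) = lim(x→0) (1/sqrt(1 - x^2))/(-x·sin(x) + cos(x))
  = 1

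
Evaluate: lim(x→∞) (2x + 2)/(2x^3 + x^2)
This is an ∞/∞ indeterminate form.

Apply L'Hôpital's rule: differentiate numerator and denominator separately.
  f(x) = 2·x + 2   ⇒   f'(x) = 2
  g(x) = 2·x^3 + x^2   ⇒   g'(x) = 6·x^2 + 2·x
  lim(x→∞) f'(x)/g'(x) = lim(x→∞) (2)/(6·x^2 + 2·x)
  = 0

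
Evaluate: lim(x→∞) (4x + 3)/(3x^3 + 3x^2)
This is an ∞/∞ indeterminate form.

Apply L'Hôpital's rule: differentiate numerator and denominator separately.
  f(x) = 4·x + 3   ⇒   f'(x) = 4
  g(x) = 3·x^3 + 3·x^2   ⇒   g'(x) = 9·x^2 + 6·x
  lim(x→∞) f'(x)/g'(x) = lim(x→∞) (4)/(9·x^2 + 6·x)
  = 0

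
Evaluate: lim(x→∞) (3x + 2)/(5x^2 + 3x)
This is an ∞/∞ indeterminate form.

Apply L'Hôpital's rule: differentiate numerator and denominator separately.
  f(x) = 3·x + 2   ⇒   f'(x) = 3
  g(x) = 5·x^2 + 3·x   ⇒   g'(x) = 10·x + 3
  lim(x→∞) f'(x)/g'(x) = lim(x→∞) (3)/(10·x + 3)
  = 0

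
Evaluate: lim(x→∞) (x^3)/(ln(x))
This is an ∞/∞ indeterminate form.

Apply L'Hôpital's rule: differentiate numerator and denominator separately.
  f(x) = x^3   ⇒   f'(x) = 3·x^2
  g(x) = ln(x)   ⇒   g'(x) = 1/x
  lim(x→∞) f'(x)/g'(x) = lim(x→∞) (3·x^2)/(1/x)
  = ∞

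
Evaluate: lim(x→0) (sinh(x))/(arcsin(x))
This is a 0/0 indeterminate form.

Apply L'Hôpital's rule: differentiate numerator and denominator separately.
  f(x) = sinh(x)   ⇒   f'(x) = cosh(x)
  g(x) = asin(x)   ⇒   g'(x) = 1/sqrt(1 - x^2)
  lim(x→0) f'(x)/g'(x) = lim(x→0) (cosh(x))/(1/sqrt(1 - x^2))
  = 1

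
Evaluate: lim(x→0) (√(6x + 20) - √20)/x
This is a standard limit.

Factor or rationalize the expression:
  lim(x→0) (√(6x + 20) - √20)/x = 3·sqrt(5)/10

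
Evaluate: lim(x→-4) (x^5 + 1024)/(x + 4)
This is a standard limit.

Factor or rationalize the expression:
  lim(x→-4) (x^5 + 1024)/(x + 4) = 1280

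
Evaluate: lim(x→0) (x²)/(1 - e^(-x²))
This is a 0/0 indeterminate form.

Apply L'Hôpital's rule: differentiate numerator and denominator separately.
  f(x) = x^2   ⇒   f'(x) = 2·x
  g(x) = 1 - e^(-x^2)   ⇒   g'(x) = 2·x·e^(-x^2)
  lim(x→0) f'(x)/g'(x) = lim(x→0) (2·x)/(2·x·e^(-x^2))
  = 1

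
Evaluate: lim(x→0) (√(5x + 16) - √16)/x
This is a standard limit.

Factor or rationalize the expression:
  lim(x→0) (√(5x + 16) - √16)/x = 5/8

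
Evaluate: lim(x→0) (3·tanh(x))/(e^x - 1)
This is a 0/0 indeterminate form.

Apply L'Hôpital's rule: differentiate numerator and denominator separately.
  f(x) = 3·tanh(x)   ⇒   f'(x) = 3 - 3·tanh(x)^2
  g(x) = e^(x) - 1   ⇒   g'(x) = e^(x)
  lim(x→0) f'(x)/g'(x) = lim(x→0) (3 - 3·tanh(x)^2)/(e^(x))
  = 3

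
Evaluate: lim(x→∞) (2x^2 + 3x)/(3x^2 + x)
This is an ∞/∞ indeterminate form.

Apply L'Hôpital's rule: differentiate numerator and denominator separately.
  f(x) = 2·x^2 + 3·x   ⇒   f'(x) = 4·x + 3
  g(x) = 3·x^2 + x   ⇒   g'(x) = 6·x + 1
  lim(x→∞) f'(x)/g'(x) = lim(x→∞) (4·x + 3)/(6·x + 1)
  = 2/3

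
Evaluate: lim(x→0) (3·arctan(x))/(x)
This is a 0/0 indeterminate form.

Apply L'Hôpital's rule: differentiate numerator and denominator separately.
  f(x) = 3·atan(x)   ⇒   f'(x) = 3/(x^2 + 1)
  g(x) = x   ⇒   g'(x) = 1
  lim(x→0) f'(x)/g'(x) = lim(x→0) (3/(x^2 + 1))/(1)
  = 3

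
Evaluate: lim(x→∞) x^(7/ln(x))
This is an exponential indeterminate form.

For exponential indeterminate forms, take the natural log:
  Let L = lim(x→∞) x^(7/ln(x))
  Then ln(L) = lim(x→∞) [exponent × ln(base)]
  Evaluate using L'Hôpital or standard limits, then exponentiate.
  L = e^(7)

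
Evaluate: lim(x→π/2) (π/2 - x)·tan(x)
This is a 0·∞ indeterminate form.

Rewrite 0·∞ as a quotient (0/0 or ∞/∞ form), then apply L'Hôpital's rule:
  lim(x→π/2) (π/2 - x)·tan(x) = 1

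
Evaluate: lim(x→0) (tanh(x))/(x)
This is a 0/0 indeterminate form.

Apply L'Hôpital's rule: differentiate numerator and denominator separately.
  f(x) = tanh(x)   ⇒   f'(x) = 1 - tanh(x)^2
  g(x) = x   ⇒   g'(x) = 1
  lim(x→0) f'(x)/g'(x) = lim(x→0) (1 - tanh(x)^2)/(1)
  = 1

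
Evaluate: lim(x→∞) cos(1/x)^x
This is an exponential indeterminate form.

For exponential indeterminate forms, take the natural log:
  Let L = lim(x→∞) cos(1/x)^x
  Then ln(L) = lim(x→∞) [exponent × ln(base)]
  Evaluate using L'Hôpital or standard limits, then exponentiate.
  L = 1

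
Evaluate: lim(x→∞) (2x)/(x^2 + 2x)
This is an ∞/∞ indeterminate form.

Apply L'Hôpital's rule: differentiate numerator and denominator separately.
  f(x) = 2·x   ⇒   f'(x) = 2
  g(x) = x^2 + 2·x   ⇒   g'(x) = 2·x + 2
  lim(x→∞) f'(x)/g'(x) = lim(x→∞) (2)/(2·x + 2)
  = 0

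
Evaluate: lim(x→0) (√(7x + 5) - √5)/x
This is a standard limit.

Factor or rationalize the expression:
  lim(x→0) (√(7x + 5) - √5)/x = 7·sqrt(5)/10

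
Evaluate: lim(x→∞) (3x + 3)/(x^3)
This is an ∞/∞ indeterminate form.

Apply L'Hôpital's rule: differentiate numerator and denominator separately.
  f(x) = 3·x + 3   ⇒   f'(x) = 3
  g(x) = x^3   ⇒   g'(x) = 3·x^2
  lim(x→∞) f'(x)/g'(x) = lim(x→∞) (3)/(3·x^2)
  = 0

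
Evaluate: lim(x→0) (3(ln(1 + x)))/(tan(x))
This is a 0/0 indeterminate form.

Apply L'Hôpital's rule: differentiate numerator and denominator separately.
  f(x) = 3·ln(x + 1)   ⇒   f'(x) = 3/(x + 1)
  g(x) = tan(x)   ⇒   g'(x) = tan(x)^2 + 1
  lim(x→0) f'(x)/g'(x) = lim(x→0) (3/(x + 1))/(tan(x)^2 + 1)
  = 3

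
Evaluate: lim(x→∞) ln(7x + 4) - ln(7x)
This is an ∞-∞ indeterminate form.

Combine fractions or rationalize to convert ∞-∞ to 0/0 form:
  lim(x→∞) ln(7x + 4) - ln(7x) = 0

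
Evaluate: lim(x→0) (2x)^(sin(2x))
This is an exponential indeterminate form.

For exponential indeterminate forms, take the natural log:
  Let L = lim(x→0) (2x)^(sin(2x))
  Then ln(L) = lim(x→0) [exponent × ln(base)]
  Evaluate using L'Hôpital or standard limits, then exponentiate.
  L = 1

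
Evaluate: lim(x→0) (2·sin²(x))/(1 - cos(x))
This is a 0/0 indeterminate form.

Apply L'Hôpital's rule: differentiate numerator and denominator separately.
  f(x) = 2·sin(x)^2   ⇒   f'(x) = 4·sin(x)·cos(x)
  g(x) = 1 - cos(x)   ⇒   g'(x) = sin(x)
  lim(x→0) f'(x)/g'(x) = lim(x→0) (4·sin(x)·cos(x))/(sin(x))
  = 4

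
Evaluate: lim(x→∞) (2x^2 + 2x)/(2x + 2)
This is an ∞/∞ indeterminate form.

Apply L'Hôpital's rule: differentiate numerator and denominator separately.
  f(x) = 2·x^2 + 2·x   ⇒   f'(x) = 4·x + 2
  g(x) = 2·x + 2   ⇒   g'(x) = 2
  lim(x→∞) f'(x)/g'(x) = lim(x→∞) (4·x + 2)/(2)
  = ∞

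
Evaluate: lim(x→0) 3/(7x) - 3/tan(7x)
This is an ∞-∞ indeterminate form.

Combine fractions or rationalize to convert ∞-∞ to 0/0 form:
  lim(x→0) 3/(7x) - 3/tan(7x) = 0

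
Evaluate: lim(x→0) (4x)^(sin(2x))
This is an exponential indeterminate form.

For exponential indeterminate forms, take the natural log:
  Let L = lim(x→0) (4x)^(sin(2x))
  Then ln(L) = lim(x→0) [exponent × ln(base)]
  Evaluate using L'Hôpital or standard limits, then exponentiate.
  L = 1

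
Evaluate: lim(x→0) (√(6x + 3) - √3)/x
This is a standard limit.

Factor or rationalize the expression:
  lim(x→0) (√(6x + 3) - √3)/x = sqrt(3)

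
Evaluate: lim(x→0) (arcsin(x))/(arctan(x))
This is a 0/0 indeterminate form.

Apply L'Hôpital's rule: differentiate numerator and denominator separately.
  f(x) = asin(x)   ⇒   f'(x) = 1/sqrt(1 - x^2)
  g(x) = atan(x)   ⇒   g'(x) = 1/(x^2 + 1)
  lim(x→0) f'(x)/g'(x) = lim(x→0) (1/sqrt(1 - x^2))/(1/(x^2 + 1))
  = 1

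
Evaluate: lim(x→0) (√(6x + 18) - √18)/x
This is a standard limit.

Factor or rationalize the expression:
  lim(x→0) (√(6x + 18) - √18)/x = sqrt(2)/2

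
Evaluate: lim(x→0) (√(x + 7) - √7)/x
This is a standard limit.

Factor or rationalize the expression:
  lim(x→0) (√(x + 7) - √7)/x = sqrt(7)/14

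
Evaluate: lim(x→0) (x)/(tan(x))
This is a 0/0 indeterminate form.

Apply L'Hôpital's rule: differentiate numerator and denominator separately.
  f(x) = x   ⇒   f'(x) = 1
  g(x) = tan(x)   ⇒   g'(x) = tan(x)^2 + 1
  lim(x→0) f'(x)/g'(x) = lim(x→0) (1)/(tan(x)^2 + 1)
  = 1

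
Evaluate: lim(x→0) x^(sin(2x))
This is an exponential indeterminate form.

For exponential indeterminate forms, take the natural log:
  Let L = lim(x→0) x^(sin(2x))
  Then ln(L) = lim(x→0) [exponent × ln(base)]
  Evaluate using L'Hôpital or standard limits, then exponentiate.
  L = 1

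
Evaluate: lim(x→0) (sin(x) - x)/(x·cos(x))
This is a 0/0 indeterminate form.

Apply L'Hôpital's rule: differentiate numerator and denominator separately.
  f(x) = -x + sin(x)   ⇒   f'(x) = cos(x) - 1
  g(x) = x·cos(x)   ⇒   g'(x) = -x·sin(x) + cos(x)
  lim(x→0) f'(x)/g'(x) = lim(x→0) (cos(x) - 1)/(-x·sin(x) + cos(x))
  = 0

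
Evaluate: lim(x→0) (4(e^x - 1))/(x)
This is a 0/0 indeterminate form.

Apply L'Hôpital's rule: differentiate numerator and denominator separately.
  f(x) = 4·e^(x) - 4   ⇒   f'(x) = 4·e^(x)
  g(x) = x   ⇒   g'(x) = 1
  lim(x→0) f'(x)/g'(x) = lim(x→0) (4·e^(x))/(1)
  = 4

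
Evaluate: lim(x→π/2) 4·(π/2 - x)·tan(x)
This is a 0·∞ indeterminate form.

Rewrite 0·∞ as a quotient (0/0 or ∞/∞ form), then apply L'Hôpital's rule:
  lim(x→π/2) 4·(π/2 - x)·tan(x) = 4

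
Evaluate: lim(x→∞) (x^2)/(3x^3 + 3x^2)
This is an ∞/∞ indeterminate form.

Apply L'Hôpital's rule: differentiate numerator and denominator separately.
  f(x) = x^2   ⇒   f'(x) = 2·x
  g(x) = 3·x^3 + 3·x^2   ⇒   g'(x) = 9·x^2 + 6·x
  lim(x→∞) f'(x)/g'(x) = lim(x→∞) (2·x)/(9·x^2 + 6·x)
  = 0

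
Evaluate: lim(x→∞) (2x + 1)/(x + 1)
This is an ∞/∞ indeterminate form.

Apply L'Hôpital's rule: differentiate numerator and denominator separately.
  f(x) = 2·x + 1   ⇒   f'(x) = 2
  g(x) = x + 1   ⇒   g'(x) = 1
  lim(x→∞) f'(x)/g'(x) = lim(x→∞) (2)/(1)
  = 2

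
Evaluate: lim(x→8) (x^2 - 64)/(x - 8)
This is a standard limit.

Factor or rationalize the expression:
  lim(x→8) (x^2 - 64)/(x - 8) = 16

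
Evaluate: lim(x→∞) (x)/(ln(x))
This is an ∞/∞ indeterminate form.

Apply L'Hôpital's rule: differentiate numerator and denominator separately.
  f(x) = x   ⇒   f'(x) = 1
  g(x) = ln(x)   ⇒   g'(x) = 1/x
  lim(x→∞) f'(x)/g'(x) = lim(x→∞) (1)/(1/x)
  = ∞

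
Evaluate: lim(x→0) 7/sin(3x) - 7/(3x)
This is an ∞-∞ indeterminate form.

Combine fractions or rationalize to convert ∞-∞ to 0/0 form:
  lim(x→0) 7/sin(3x) - 7/(3x) = 0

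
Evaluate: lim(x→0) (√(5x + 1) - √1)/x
This is a standard limit.

Factor or rationalize the expression:
  lim(x→0) (√(5x + 1) - √1)/x = 5/2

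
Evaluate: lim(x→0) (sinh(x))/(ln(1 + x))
This is a 0/0 indeterminate form.

Apply L'Hôpital's rule: differentiate numerator and denominator separately.
  f(x) = sinh(x)   ⇒   f'(x) = cosh(x)
  g(x) = ln(x + 1)   ⇒   g'(x) = 1/(x + 1)
  lim(x→0) f'(x)/g'(x) = lim(x→0) (cosh(x))/(1/(x + 1))
  = 1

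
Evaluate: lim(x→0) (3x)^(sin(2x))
This is an exponential indeterminate form.

For exponential indeterminate forms, take the natural log:
  Let L = lim(x→0) (3x)^(sin(2x))
  Then ln(L) = lim(x→0) [exponent × ln(base)]
  Evaluate using L'Hôpital or standard limits, then exponentiate.
  L = 1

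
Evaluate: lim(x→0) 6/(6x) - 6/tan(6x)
This is an ∞-∞ indeterminate form.

Combine fractions or rationalize to convert ∞-∞ to 0/0 form:
  lim(x→0) 6/(6x) - 6/tan(6x) = 0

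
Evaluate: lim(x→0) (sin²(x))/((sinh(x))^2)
This is a 0/0 indeterminate form.

Apply L'Hôpital's rule: differentiate numerator and denominator separately.
  f(x) = sin(x)^2   ⇒   f'(x) = 2·sin(x)·cos(x)
  g(x) = sinh(x)^2   ⇒   g'(x) = 2·sinh(x)·cosh(x)
  lim(x→0) f'(x)/g'(x) = lim(x→0) (2·sin(x)·cos(x))/(2·sinh(x)·cosh(x))
  = 1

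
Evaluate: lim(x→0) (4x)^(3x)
This is an exponential indeterminate form.

For exponential indeterminate forms, take the natural log:
  Let L = lim(x→0) (4x)^(3x)
  Then ln(L) = lim(x→0) [exponent × ln(base)]
  Evaluate using L'Hôpital or standard limits, then exponentiate.
  L = 1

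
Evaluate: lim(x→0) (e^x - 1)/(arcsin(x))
This is a 0/0 indeterminate form.

Apply L'Hôpital's rule: differentiate numerator and denominator separately.
  f(x) = e^(x) - 1   ⇒   f'(x) = e^(x)
  g(x) = asin(x)   ⇒   g'(x) = 1/sqrt(1 - x^2)
  lim(x→0) f'(x)/g'(x) = lim(x→0) (e^(x))/(1/sqrt(1 - x^2))
  = 1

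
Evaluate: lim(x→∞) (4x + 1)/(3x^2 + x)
This is an ∞/∞ indeterminate form.

Apply L'Hôpital's rule: differentiate numerator and denominator separately.
  f(x) = 4·x + 1   ⇒   f'(x) = 4
  g(x) = 3·x^2 + x   ⇒   g'(x) = 6·x + 1
  lim(x→∞) f'(x)/g'(x) = lim(x→∞) (4)/(6·x + 1)
  = 0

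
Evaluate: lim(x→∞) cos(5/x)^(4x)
This is an exponential indeterminate form.

For exponential indeterminate forms, take the natural log:
  Let L = lim(x→∞) cos(5/x)^(4x)
  Then ln(L) = lim(x→∞) [exponent × ln(base)]
  Evaluate using L'Hôpital or standard limits, then exponentiate.
  L = 1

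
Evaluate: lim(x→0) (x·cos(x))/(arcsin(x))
This is a 0/0 indeterminate form.

Apply L'Hôpital's rule: differentiate numerator and denominator separately.
  f(x) = x·cos(x)   ⇒   f'(x) = -x·sin(x) + cos(x)
  g(x) = asin(x)   ⇒   g'(x) = 1/sqrt(1 - x^2)
  lim(x→0) f'(x)/g'(x) = lim(x→0) (-x·sin(x) + cos(x))/(1/sqrt(1 - x^2))
  = 1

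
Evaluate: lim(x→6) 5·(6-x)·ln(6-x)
This is a 0·∞ indeterminate form.

Rewrite 0·∞ as a quotient (0/0 or ∞/∞ form), then apply L'Hôpital's rule:
  lim(x→6) 5·(6-x)·ln(6-x) = 0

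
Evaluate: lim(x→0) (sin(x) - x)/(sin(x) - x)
This is a 0/0 indeterminate form.

Apply L'Hôpital's rule: differentiate numerator and denominator separately.
  f(x) = -x + sin(x)   ⇒   f'(x) = cos(x) - 1
  g(x) = -x + sin(x)   ⇒   g'(x) = cos(x) - 1
  lim(x→0) f'(x)/g'(x) = lim(x→0) (cos(x) - 1)/(cos(x) - 1)
  = 1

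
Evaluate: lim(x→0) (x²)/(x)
This is a 0/0 indeterminate form.

Apply L'Hôpital's rule: differentiate numerator and denominator separately.
  f(x) = x^2   ⇒   f'(x) = 2·x
  g(x) = x   ⇒   g'(x) = 1
  lim(x→0) f'(x)/g'(x) = lim(x→0) (2·x)/(1)
  = 0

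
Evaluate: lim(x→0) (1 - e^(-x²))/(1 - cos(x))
This is a 0/0 indeterminate form.

Apply L'Hôpital's rule: differentiate numerator and denominator separately.
  f(x) = 1 - e^(-x^2)   ⇒   f'(x) = 2·x·e^(-x^2)
  g(x) = 1 - cos(x)   ⇒   g'(x) = sin(x)
  lim(x→0) f'(x)/g'(x) = lim(x→0) (2·x·e^(-x^2))/(sin(x))
  = 2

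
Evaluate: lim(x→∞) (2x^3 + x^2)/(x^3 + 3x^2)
This is an ∞/∞ indeterminate form.

Apply L'Hôpital's rule: differentiate numerator and denominator separately.
  f(x) = 2·x^3 + x^2   ⇒   f'(x) = 6·x^2 + 2·x
  g(x) = x^3 + 3·x^2   ⇒   g'(x) = 3·x^2 + 6·x
  lim(x→∞) f'(x)/g'(x) = lim(x→∞) (6·x^2 + 2·x)/(3·x^2 + 6·x)
  = 2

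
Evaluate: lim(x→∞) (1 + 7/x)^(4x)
This is an exponential indeterminate form.

For exponential indeterminate forms, take the natural log:
  Let L = lim(x→∞) (1 + 7/x)^(4x)
  Then ln(L) = lim(x→∞) [exponent × ln(base)]
  Evaluate using L'Hôpital or standard limits, then exponentiate.
  L = e^(28)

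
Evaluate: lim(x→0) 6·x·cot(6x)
This is a 0·∞ indeterminate form.

Rewrite 0·∞ as a quotient (0/0 or ∞/∞ form), then apply L'Hôpital's rule:
  lim(x→0) 6·x·cot(6x) = 1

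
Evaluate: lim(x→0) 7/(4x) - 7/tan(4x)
This is an ∞-∞ indeterminate form.

Combine fractions or rationalize to convert ∞-∞ to 0/0 form:
  lim(x→0) 7/(4x) - 7/tan(4x) = 0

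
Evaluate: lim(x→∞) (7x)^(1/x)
This is an exponential indeterminate form.

For exponential indeterminate forms, take the natural log:
  Let L = lim(x→∞) (7x)^(1/x)
  Then ln(L) = lim(x→∞) [exponent × ln(base)]
  Evaluate using L'Hôpital or standard limits, then exponentiate.
  L = 1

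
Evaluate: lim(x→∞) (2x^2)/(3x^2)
This is an ∞/∞ indeterminate form.

Apply L'Hôpital's rule: differentiate numerator and denominator separately.
  f(x) = 2·x^2   ⇒   f'(x) = 4·x
  g(x) = 3·x^2   ⇒   g'(x) = 6·x
  lim(x→∞) f'(x)/g'(x) = lim(x→∞) (4·x)/(6·x)
  = 2/3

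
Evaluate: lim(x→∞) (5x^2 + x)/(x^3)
This is an ∞/∞ indeterminate form.

Apply L'Hôpital's rule: differentiate numerator and denominator separately.
  f(x) = 5·x^2 + x   ⇒   f'(x) = 10·x + 1
  g(x) = x^3   ⇒   g'(x) = 3·x^2
  lim(x→∞) f'(x)/g'(x) = lim(x→∞) (10·x + 1)/(3·x^2)
  = 0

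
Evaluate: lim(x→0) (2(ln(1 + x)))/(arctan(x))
This is a 0/0 indeterminate form.

Apply L'Hôpital's rule: differentiate numerator and denominator separately.
  f(x) = 2·ln(x + 1)   ⇒   f'(x) = 2/(x + 1)
  g(x) = atan(x)   ⇒   g'(x) = 1/(x^2 + 1)
  lim(x→0) f'(x)/g'(x) = lim(x→0) (2/(x + 1))/(1/(x^2 + 1))
  = 2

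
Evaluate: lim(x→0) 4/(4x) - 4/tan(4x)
This is an ∞-∞ indeterminate form.

Combine fractions or rationalize to convert ∞-∞ to 0/0 form:
  lim(x→0) 4/(4x) - 4/tan(4x) = 0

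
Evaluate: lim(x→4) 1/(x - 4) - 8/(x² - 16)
This is an ∞-∞ indeterminate form.

Combine fractions or rationalize to convert ∞-∞ to 0/0 form:
  lim(x→4) 1/(x - 4) - 8/(x² - 16) = 1/8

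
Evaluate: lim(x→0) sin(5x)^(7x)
This is an exponential indeterminate form.

For exponential indeterminate forms, take the natural log:
  Let L = lim(x→0) sin(5x)^(7x)
  Then ln(L) = lim(x→0) [exponent × ln(base)]
  Evaluate using L'Hôpital or standard limits, then exponentiate.
  L = 1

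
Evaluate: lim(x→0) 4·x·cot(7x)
This is a 0·∞ indeterminate form.

Rewrite 0·∞ as a quotient (0/0 or ∞/∞ form), then apply L'Hôpital's rule:
  lim(x→0) 4·x·cot(7x) = 4/7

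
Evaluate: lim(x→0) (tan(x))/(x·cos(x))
This is a 0/0 indeterminate form.

Apply L'Hôpital's rule: differentiate numerator and denominator separately.
  f(x) = tan(x)   ⇒   f'(x) = tan(x)^2 + 1
  g(x) = x·cos(x)   ⇒   g'(x) = -x·sin(x) + cos(x)
  lim(x→0) f'(x)/g'(x) = lim(x→0) (tan(x)^2 + 1)/(-x·sin(x) + cos(x))
  = 1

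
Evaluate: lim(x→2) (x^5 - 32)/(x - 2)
This is a standard limit.

Factor or rationalize the expression:
  lim(x→2) (x^5 - 32)/(x - 2) = 80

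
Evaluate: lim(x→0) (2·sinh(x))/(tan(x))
This is a 0/0 indeterminate form.

Apply L'Hôpital's rule: differentiate numerator and denominator separately.
  f(x) = 2·sinh(x)   ⇒   f'(x) = 2·cosh(x)
  g(x) = tan(x)   ⇒   g'(x) = tan(x)^2 + 1
  lim(x→0) f'(x)/g'(x) = lim(x→0) (2·cosh(x))/(tan(x)^2 + 1)
  = 2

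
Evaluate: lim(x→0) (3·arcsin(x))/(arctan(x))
This is a 0/0 indeterminate form.

Apply L'Hôpital's rule: differentiate numerator and denominator separately.
  f(x) = 3·asin(x)   ⇒   f'(x) = 3/sqrt(1 - x^2)
  g(x) = atan(x)   ⇒   g'(x) = 1/(x^2 + 1)
  lim(x→0) f'(x)/g'(x) = lim(x→0) (3/sqrt(1 - x^2))/(1/(x^2 + 1))
  = 3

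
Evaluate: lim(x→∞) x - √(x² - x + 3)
This is an ∞-∞ indeterminate form.

Combine fractions or rationalize to convert ∞-∞ to 0/0 form:
  lim(x→∞) x - √(x² - x + 3) = 1/2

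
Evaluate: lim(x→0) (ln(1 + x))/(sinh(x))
This is a 0/0 indeterminate form.

Apply L'Hôpital's rule: differentiate numerator and denominator separately.
  f(x) = ln(x + 1)   ⇒   f'(x) = 1/(x + 1)
  g(x) = sinh(x)   ⇒   g'(x) = cosh(x)
  lim(x→0) f'(x)/g'(x) = lim(x→0) (1/(x + 1))/(cosh(x))
  = 1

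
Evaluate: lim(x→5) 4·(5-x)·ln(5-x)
This is a 0·∞ indeterminate form.

Rewrite 0·∞ as a quotient (0/0 or ∞/∞ form), then apply L'Hôpital's rule:
  lim(x→5) 4·(5-x)·ln(5-x) = 0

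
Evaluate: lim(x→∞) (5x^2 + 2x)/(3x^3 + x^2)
This is an ∞/∞ indeterminate form.

Apply L'Hôpital's rule: differentiate numerator and denominator separately.
  f(x) = 5·x^2 + 2·x   ⇒   f'(x) = 10·x + 2
  g(x) = 3·x^3 + x^2   ⇒   g'(x) = 9·x^2 + 2·x
  lim(x→∞) f'(x)/g'(x) = lim(x→∞) (10·x + 2)/(9·x^2 + 2·x)
  = 0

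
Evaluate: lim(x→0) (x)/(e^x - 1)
This is a 0/0 indeterminate form.

Apply L'Hôpital's rule: differentiate numerator and denominator separately.
  f(x) = x   ⇒   f'(x) = 1
  g(x) = e^(x) - 1   ⇒   g'(x) = e^(x)
  lim(x→0) f'(x)/g'(x) = lim(x→0) (1)/(e^(x))
  = 1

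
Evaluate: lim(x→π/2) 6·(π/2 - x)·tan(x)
This is a 0·∞ indeterminate form.

Rewrite 0·∞ as a quotient (0/0 or ∞/∞ form), then apply L'Hôpital's rule:
  lim(x→π/2) 6·(π/2 - x)·tan(x) = 6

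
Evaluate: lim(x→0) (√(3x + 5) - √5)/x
This is a standard limit.

Factor or rationalize the expression:
  lim(x→0) (√(3x + 5) - √5)/x = 3·sqrt(5)/10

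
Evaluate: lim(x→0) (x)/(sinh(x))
This is a 0/0 indeterminate form.

Apply L'Hôpital's rule: differentiate numerator and denominator separately.
  f(x) = x   ⇒   f'(x) = 1
  g(x) = sinh(x)   ⇒   g'(x) = cosh(x)
  lim(x→0) f'(x)/g'(x) = lim(x→0) (1)/(cosh(x))
  = 1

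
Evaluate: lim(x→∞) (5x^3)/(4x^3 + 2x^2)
This is an ∞/∞ indeterminate form.

Apply L'Hôpital's rule: differentiate numerator and denominator separately.
  f(x) = 5·x^3   ⇒   f'(x) = 15·x^2
  g(x) = 4·x^3 + 2·x^2   ⇒   g'(x) = 12·x^2 + 4·x
  lim(x→∞) f'(x)/g'(x) = lim(x→∞) (15·x^2)/(12·x^2 + 4·x)
  = 5/4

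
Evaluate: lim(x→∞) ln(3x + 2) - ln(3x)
This is an ∞-∞ indeterminate form.

Combine fractions or rationalize to convert ∞-∞ to 0/0 form:
  lim(x→∞) ln(3x + 2) - ln(3x) = 0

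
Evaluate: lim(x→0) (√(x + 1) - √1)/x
This is a standard limit.

Factor or rationalize the expression:
  lim(x→0) (√(x + 1) - √1)/x = 1/2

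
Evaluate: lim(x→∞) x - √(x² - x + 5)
This is an ∞-∞ indeterminate form.

Combine fractions or rationalize to convert ∞-∞ to 0/0 form:
  lim(x→∞) x - √(x² - x + 5) = 1/2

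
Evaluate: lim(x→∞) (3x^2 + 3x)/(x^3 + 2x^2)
This is an ∞/∞ indeterminate form.

Apply L'Hôpital's rule: differentiate numerator and denominator separately.
  f(x) = 3·x^2 + 3·x   ⇒   f'(x) = 6·x + 3
  g(x) = x^3 + 2·x^2   ⇒   g'(x) = 3·x^2 + 4·x
  lim(x→∞) f'(x)/g'(x) = lim(x→∞) (6·x + 3)/(3·x^2 + 4·x)
  = 0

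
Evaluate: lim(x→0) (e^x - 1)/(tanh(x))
This is a 0/0 indeterminate form.

Apply L'Hôpital's rule: differentiate numerator and denominator separately.
  f(x) = e^(x) - 1   ⇒   f'(x) = e^(x)
  g(x) = tanh(x)   ⇒   g'(x) = 1 - tanh(x)^2
  lim(x→0) f'(x)/g'(x) = lim(x→0) (e^(x))/(1 - tanh(x)^2)
  = 1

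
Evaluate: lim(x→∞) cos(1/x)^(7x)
This is an exponential indeterminate form.

For exponential indeterminate forms, take the natural log:
  Let L = lim(x→∞) cos(1/x)^(7x)
  Then ln(L) = lim(x→∞) [exponent × ln(base)]
  Evaluate using L'Hôpital or standard limits, then exponentiate.
  L = 1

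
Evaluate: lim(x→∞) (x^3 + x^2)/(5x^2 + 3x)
This is an ∞/∞ indeterminate form.

Apply L'Hôpital's rule: differentiate numerator and denominator separately.
  f(x) = x^3 + x^2   ⇒   f'(x) = 3·x^2 + 2·x
  g(x) = 5·x^2 + 3·x   ⇒   g'(x) = 10·x + 3
  lim(x→∞) f'(x)/g'(x) = lim(x→∞) (3·x^2 + 2·x)/(10·x + 3)
  = ∞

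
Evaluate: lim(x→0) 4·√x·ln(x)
This is a 0·∞ indeterminate form.

Rewrite 0·∞ as a quotient (0/0 or ∞/∞ form), then apply L'Hôpital's rule:
  lim(x→0) 4·√x·ln(x) = 0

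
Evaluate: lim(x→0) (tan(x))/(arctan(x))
This is a 0/0 indeterminate form.

Apply L'Hôpital's rule: differentiate numerator and denominator separately.
  f(x) = tan(x)   ⇒   f'(x) = tan(x)^2 + 1
  g(x) = atan(x)   ⇒   g'(x) = 1/(x^2 + 1)
  lim(x→0) f'(x)/g'(x) = lim(x→0) (tan(x)^2 + 1)/(1/(x^2 + 1))
  = 1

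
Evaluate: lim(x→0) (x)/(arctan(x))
This is a 0/0 indeterminate form.

Apply L'Hôpital's rule: differentiate numerator and denominator separately.
  f(x) = x   ⇒   f'(x) = 1
  g(x) = atan(x)   ⇒   g'(x) = 1/(x^2 + 1)
  lim(x→0) f'(x)/g'(x) = lim(x→0) (1)/(1/(x^2 + 1))
  = 1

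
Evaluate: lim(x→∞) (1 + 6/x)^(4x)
This is an exponential indeterminate form.

For exponential indeterminate forms, take the natural log:
  Let L = lim(x→∞) (1 + 6/x)^(4x)
  Then ln(L) = lim(x→∞) [exponent × ln(base)]
  Evaluate using L'Hôpital or standard limits, then exponentiate.
  L = e^(24)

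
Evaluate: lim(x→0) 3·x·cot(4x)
This is a 0·∞ indeterminate form.

Rewrite 0·∞ as a quotient (0/0 or ∞/∞ form), then apply L'Hôpital's rule:
  lim(x→0) 3·x·cot(4x) = 3/4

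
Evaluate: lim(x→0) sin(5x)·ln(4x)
This is a 0·∞ indeterminate form.

Rewrite 0·∞ as a quotient (0/0 or ∞/∞ form), then apply L'Hôpital's rule:
  lim(x→0) sin(5x)·ln(4x) = 0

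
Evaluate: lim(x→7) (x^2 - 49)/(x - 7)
This is a standard limit.

Factor or rationalize the expression:
  lim(x→7) (x^2 - 49)/(x - 7) = 14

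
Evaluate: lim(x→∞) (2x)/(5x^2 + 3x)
This is an ∞/∞ indeterminate form.

Apply L'Hôpital's rule: differentiate numerator and denominator separately.
  f(x) = 2·x   ⇒   f'(x) = 2
  g(x) = 5·x^2 + 3·x   ⇒   g'(x) = 10·x + 3
  lim(x→∞) f'(x)/g'(x) = lim(x→∞) (2)/(10·x + 3)
  = 0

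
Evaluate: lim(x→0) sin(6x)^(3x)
This is an exponential indeterminate form.

For exponential indeterminate forms, take the natural log:
  Let L = lim(x→0) sin(6x)^(3x)
  Then ln(L) = lim(x→0) [exponent × ln(base)]
  Evaluate using L'Hôpital or standard limits, then exponentiate.
  L = 1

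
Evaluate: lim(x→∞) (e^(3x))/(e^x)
This is an ∞/∞ indeterminate form.

Apply L'Hôpital's rule: differentiate numerator and denominator separately.
  f(x) = e^(3·x)   ⇒   f'(x) = 3·e^(3·x)
  g(x) = e^(x)   ⇒   g'(x) = e^(x)
  lim(x→∞) f'(x)/g'(x) = lim(x→∞) (3·e^(3·x))/(e^(x))
  = ∞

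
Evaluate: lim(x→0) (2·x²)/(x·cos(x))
This is a 0/0 indeterminate form.

Apply L'Hôpital's rule: differentiate numerator and denominator separately.
  f(x) = 2·x^2   ⇒   f'(x) = 4·x
  g(x) = x·cos(x)   ⇒   g'(x) = -x·sin(x) + cos(x)
  lim(x→0) f'(x)/g'(x) = lim(x→0) (4·x)/(-x·sin(x) + cos(x))
  = 0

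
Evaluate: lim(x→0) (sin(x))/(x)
This is a 0/0 indeterminate form.

Apply L'Hôpital's rule: differentiate numerator and denominator separately.
  f(x) = sin(x)   ⇒   f'(x) = cos(x)
  g(x) = x   ⇒   g'(x) = 1
  lim(x→0) f'(x)/g'(x) = lim(x→0) (cos(x))/(1)
  = 1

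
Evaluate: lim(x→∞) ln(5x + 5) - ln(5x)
This is an ∞-∞ indeterminate form.

Combine fractions or rationalize to convert ∞-∞ to 0/0 form:
  lim(x→∞) ln(5x + 5) - ln(5x) = 0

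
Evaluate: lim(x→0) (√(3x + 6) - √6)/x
This is a standard limit.

Factor or rationalize the expression:
  lim(x→0) (√(3x + 6) - √6)/x = sqrt(6)/4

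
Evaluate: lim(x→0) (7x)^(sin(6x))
This is an exponential indeterminate form.

For exponential indeterminate forms, take the natural log:
  Let L = lim(x→0) (7x)^(sin(6x))
  Then ln(L) = lim(x→0) [exponent × ln(base)]
  Evaluate using L'Hôpital or standard limits, then exponentiate.
  L = 1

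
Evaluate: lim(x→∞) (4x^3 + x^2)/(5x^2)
This is an ∞/∞ indeterminate form.

Apply L'Hôpital's rule: differentiate numerator and denominator separately.
  f(x) = 4·x^3 + x^2   ⇒   f'(x) = 12·x^2 + 2·x
  g(x) = 5·x^2   ⇒   g'(x) = 10·x
  lim(x→∞) f'(x)/g'(x) = lim(x→∞) (12·x^2 + 2·x)/(10·x)
  = ∞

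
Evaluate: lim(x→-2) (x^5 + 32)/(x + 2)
This is a standard limit.

Factor or rationalize the expression:
  lim(x→-2) (x^5 + 32)/(x + 2) = 80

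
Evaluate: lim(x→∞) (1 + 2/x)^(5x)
This is an exponential indeterminate form.

For exponential indeterminate forms, take the natural log:
  Let L = lim(x→∞) (1 + 2/x)^(5x)
  Then ln(L) = lim(x→∞) [exponent × ln(base)]
  Evaluate using L'Hôpital or standard limits, then exponentiate.
  L = e^(10)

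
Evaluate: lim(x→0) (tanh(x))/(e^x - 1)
This is a 0/0 indeterminate form.

Apply L'Hôpital's rule: differentiate numerator and denominator separately.
  f(x) = tanh(x)   ⇒   f'(x) = 1 - tanh(x)^2
  g(x) = e^(x) - 1   ⇒   g'(x) = e^(x)
  lim(x→0) f'(x)/g'(x) = lim(x→0) (1 - tanh(x)^2)/(e^(x))
  = 1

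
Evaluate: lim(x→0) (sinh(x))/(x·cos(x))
This is a 0/0 indeterminate form.

Apply L'Hôpital's rule: differentiate numerator and denominator separately.
  f(x) = sinh(x)   ⇒   f'(x) = cosh(x)
  g(x) = x·cos(x)   ⇒   g'(x) = -x·sin(x) + cos(x)
  lim(x→0) f'(x)/g'(x) = lim(x→0) (cosh(x))/(-x·sin(x) + cos(x))
  = 1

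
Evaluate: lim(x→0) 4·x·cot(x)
This is a 0·∞ indeterminate form.

Rewrite 0·∞ as a quotient (0/0 or ∞/∞ form), then apply L'Hôpital's rule:
  lim(x→0) 4·x·cot(x) = 4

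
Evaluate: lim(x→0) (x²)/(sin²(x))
This is a 0/0 indeterminate form.

Apply L'Hôpital's rule: differentiate numerator and denominator separately.
  f(x) = x^2   ⇒   f'(x) = 2·x
  g(x) = sin(x)^2   ⇒   g'(x) = 2·sin(x)·cos(x)
  lim(x→0) f'(x)/g'(x) = lim(x→0) (2·x)/(2·sin(x)·cos(x))
  = 1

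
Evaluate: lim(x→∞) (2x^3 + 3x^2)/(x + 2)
This is an ∞/∞ indeterminate form.

Apply L'Hôpital's rule: differentiate numerator and denominator separately.
  f(x) = 2·x^3 + 3·x^2   ⇒   f'(x) = 6·x^2 + 6·x
  g(x) = x + 2   ⇒   g'(x) = 1
  lim(x→∞) f'(x)/g'(x) = lim(x→∞) (6·x^2 + 6·x)/(1)
  = ∞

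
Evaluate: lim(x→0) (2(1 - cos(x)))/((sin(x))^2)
This is a 0/0 indeterminate form.

Apply L'Hôpital's rule: differentiate numerator and denominator separately.
  f(x) = 2 - 2·cos(x)   ⇒   f'(x) = 2·sin(x)
  g(x) = sin(x)^2   ⇒   g'(x) = 2·sin(x)·cos(x)
  lim(x→0) f'(x)/g'(x) = lim(x→0) (2·sin(x))/(2·sin(x)·cos(x))
  = 1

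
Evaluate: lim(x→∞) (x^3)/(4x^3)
This is an ∞/∞ indeterminate form.

Apply L'Hôpital's rule: differentiate numerator and denominator separately.
  f(x) = x^3   ⇒   f'(x) = 3·x^2
  g(x) = 4·x^3   ⇒   g'(x) = 12·x^2
  lim(x→∞) f'(x)/g'(x) = lim(x→∞) (3·x^2)/(12·x^2)
  = 1/4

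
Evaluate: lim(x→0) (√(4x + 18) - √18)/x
This is a standard limit.

Factor or rationalize the expression:
  lim(x→0) (√(4x + 18) - √18)/x = sqrt(2)/3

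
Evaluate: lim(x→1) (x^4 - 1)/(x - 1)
This is a standard limit.

Factor or rationalize the expression:
  lim(x→1) (x^4 - 1)/(x - 1) = 4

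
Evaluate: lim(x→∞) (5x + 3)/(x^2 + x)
This is an ∞/∞ indeterminate form.

Apply L'Hôpital's rule: differentiate numerator and denominator separately.
  f(x) = 5·x + 3   ⇒   f'(x) = 5
  g(x) = x^2 + x   ⇒   g'(x) = 2·x + 1
  lim(x→∞) f'(x)/g'(x) = lim(x→∞) (5)/(2·x + 1)
  = 0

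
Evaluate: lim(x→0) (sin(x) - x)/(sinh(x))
This is a 0/0 indeterminate form.

Apply L'Hôpital's rule: differentiate numerator and denominator separately.
  f(x) = -x + sin(x)   ⇒   f'(x) = cos(x) - 1
  g(x) = sinh(x)   ⇒   g'(x) = cosh(x)
  lim(x→0) f'(x)/g'(x) = lim(x→0) (cos(x) - 1)/(cosh(x))
  = 0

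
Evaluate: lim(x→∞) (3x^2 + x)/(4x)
This is an ∞/∞ indeterminate form.

Apply L'Hôpital's rule: differentiate numerator and denominator separately.
  f(x) = 3·x^2 + x   ⇒   f'(x) = 6·x + 1
  g(x) = 4·x   ⇒   g'(x) = 4
  lim(x→∞) f'(x)/g'(x) = lim(x→∞) (6·x + 1)/(4)
  = ∞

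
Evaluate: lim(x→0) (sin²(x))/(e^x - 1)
This is a 0/0 indeterminate form.

Apply L'Hôpital's rule: differentiate numerator and denominator separately.
  f(x) = sin(x)^2   ⇒   f'(x) = 2·sin(x)·cos(x)
  g(x) = e^(x) - 1   ⇒   g'(x) = e^(x)
  lim(x→0) f'(x)/g'(x) = lim(x→0) (2·sin(x)·cos(x))/(e^(x))
  = 0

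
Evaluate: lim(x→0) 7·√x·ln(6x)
This is a 0·∞ indeterminate form.

Rewrite 0·∞ as a quotient (0/0 or ∞/∞ form), then apply L'Hôpital's rule:
  lim(x→0) 7·√x·ln(6x) = 0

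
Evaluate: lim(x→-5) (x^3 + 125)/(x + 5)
This is a standard limit.

Factor or rationalize the expression:
  lim(x→-5) (x^3 + 125)/(x + 5) = 75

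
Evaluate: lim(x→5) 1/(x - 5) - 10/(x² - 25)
This is an ∞-∞ indeterminate form.

Combine fractions or rationalize to convert ∞-∞ to 0/0 form:
  lim(x→5) 1/(x - 5) - 10/(x² - 25) = 1/10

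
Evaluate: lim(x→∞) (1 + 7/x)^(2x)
This is an exponential indeterminate form.

For exponential indeterminate forms, take the natural log:
  Let L = lim(x→∞) (1 + 7/x)^(2x)
  Then ln(L) = lim(x→∞) [exponent × ln(base)]
  Evaluate using L'Hôpital or standard limits, then exponentiate.
  L = e^(14)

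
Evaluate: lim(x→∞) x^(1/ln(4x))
This is an exponential indeterminate form.

For exponential indeterminate forms, take the natural log:
  Let L = lim(x→∞) x^(1/ln(4x))
  Then ln(L) = lim(x→∞) [exponent × ln(base)]
  Evaluate using L'Hôpital or standard limits, then exponentiate.
  L = e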